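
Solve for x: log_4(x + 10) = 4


Convert to exponential form: x + 10 = 4^4 = 256
x = 256 - 10 = 246
Check: log_4(246 + 10) = log_4(256) = log_4(256) = 4 ✓

x = 246


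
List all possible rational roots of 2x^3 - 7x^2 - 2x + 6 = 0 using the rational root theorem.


Rational root theorem: possible roots are ±p/q where:
  p divides the constant term (6): p ∈ {1, 2, 3, 6}
  q divides the leading coefficient (2): q ∈ {1, 2}

All possible rational roots: -6, -3, -2, -3/2, -1, -1/2, 1/2, 1, 3/2, 2, 3, 6

-6, -3, -2, -3/2, -1, -1/2, 1/2, 1, 3/2, 2, 3, 6


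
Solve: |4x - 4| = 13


An absolute value equation |expr| = 13 gives two cases:
Case 1: 4x - 4 = 13
  4x = 17, so x = 17/4
Case 2: 4x - 4 = -13
  4x = -9, so x = -9/4

x = -9/4, x = 17/4


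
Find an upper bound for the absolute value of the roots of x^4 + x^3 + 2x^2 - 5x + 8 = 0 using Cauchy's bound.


Cauchy's bound: all roots r satisfy |r| <= 1 + max(|a_i/a_n|) for i = 0,...,n-1
where a_n is the leading coefficient.

Coefficients: [1, 1, 2, -5, 8]
Leading coefficient a_n = 1
Ratios |a_i/a_n|: 1, 2, 5, 8
Maximum ratio: 8
Cauchy's bound: |r| <= 1 + 8 = 9

Upper bound = 9


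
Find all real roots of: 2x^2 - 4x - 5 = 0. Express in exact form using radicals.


Using the quadratic formula: x = (-b ± sqrt(b^2 - 4ac)) / (2a)
Here a = 2, b = -4, c = -5
Discriminant = b^2 - 4ac = (-4)^2 - 4(2)(-5) = 16 + 40 = 56
Since discriminant = 56 > 0, there are two real roots.
x = (4 ± 2*sqrt(14)) / 4
Simplifying: x = (2 ± sqrt(14)) / 2
Numerically: x ≈ 2.8708 or x ≈ -0.8708

x = (2 + sqrt(14)) / 2 or x = (2 - sqrt(14)) / 2


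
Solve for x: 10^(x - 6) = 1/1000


Express both sides with the same base.
1/1000 = 10^(-3)
Since the bases match, equate exponents: x - 6 = -3
So x = -3 - (-6) = 3

x = 3


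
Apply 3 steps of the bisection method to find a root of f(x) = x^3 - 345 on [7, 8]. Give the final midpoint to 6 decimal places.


f(x) = x^3 - 345
f(7) = -2 < 0
f(8) = 167 > 0

Step 1: midpoint = (7.000000 + 8.000000)/2 = 7.500000
  f(7.500000) = 76.875000
  f(mid) > 0, so root is in [7.000000, 7.500000]

Step 2: midpoint = (7.000000 + 7.500000)/2 = 7.250000
  f(7.250000) = 36.078125
  f(mid) > 0, so root is in [7.000000, 7.250000]

Step 3: midpoint = (7.000000 + 7.250000)/2 = 7.125000
  f(7.125000) = 16.705078
  f(mid) > 0, so root is in [7.000000, 7.125000]

midpoint = 7.125000


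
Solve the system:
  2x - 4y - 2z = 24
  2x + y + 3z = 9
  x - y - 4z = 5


Using Cramer's rule. Expand each determinant along the first row.
D  = 2*[1*(-4) - 3*(-1)] - (-4)*[2*(-4) - 3*1] + (-2)*[2*(-1) - 1*1]
  = 2*(-1) - (-4)*(-11) + (-2)*(-3) = -40
Dx = 24*[1*(-4) - 3*(-1)] - (-4)*[9*(-4) - 3*5] + (-2)*[9*(-1) - 1*5]
  = 24*(-1) - (-4)*(-51) + (-2)*(-14) = -200
Dy = 2*[9*(-4) - 3*5] - 24*[2*(-4) - 3*1] + (-2)*[2*5 - 9*1]
  = 2*(-51) - 24*(-11) + (-2)*(1) = 160
Dz = 2*[1*5 - 9*(-1)] - (-4)*[2*5 - 9*1] + 24*[2*(-1) - 1*1]
  = 2*(14) - (-4)*(1) + 24*(-3) = -40
x = Dx/D = -200/-40 = 5, y = Dy/D = 160/-40 = -4, z = Dz/D = -40/-40 = 1
Check eq1: (2)(5) + (-4)(-4) + (-2)(1) = 24 = 24 ✓
Check eq2: (2)(5) + (1)(-4) + (3)(1) = 9 = 9 ✓
Check eq3: (1)(5) + (-1)(-4) + (-4)(1) = 5 = 5 ✓

x = 5, y = -4, z = 1


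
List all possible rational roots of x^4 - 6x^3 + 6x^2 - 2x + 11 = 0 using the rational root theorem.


Rational root theorem: possible roots are ±p/q where:
  p divides the constant term (11): p ∈ {1, 11}
  q divides the leading coefficient (1): q ∈ {1}

All possible rational roots: -11, -1, 1, 11

-11, -1, 1, 11


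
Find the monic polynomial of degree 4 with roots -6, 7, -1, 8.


A monic polynomial with roots -6, 7, -1, 8 is:
p(x) = (x + 6)(x - 7)(x + 1)(x - 8)
After multiplying by (x + 6): x + 6
After multiplying by (x - 7): x^2 - x - 42
After multiplying by (x + 1): x^3 - 43x - 42
After multiplying by (x - 8): x^4 - 8x^3 - 43x^2 + 302x + 336

x^4 - 8x^3 - 43x^2 + 302x + 336


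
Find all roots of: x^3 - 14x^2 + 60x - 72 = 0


Let p(x) = x^3 - 14x^2 + 60x - 72. By the rational root theorem (leading coefficient 1), any rational root is an integer divisor of 72: try ±1, ±2, ... in turn.
Test x = 1: value = -25 ≠ 0.
Test x = -1: value = -147 ≠ 0.
Test x = 2: value = 0 ✓, so (x - 2) is a factor.
Synthetic division by (x - 2): bring down 1; 1(2) - 14 = -12; (-12)(2) + 60 = 36; 36(2) - 72 = 0 → quotient x^2 - 12x + 36, remainder 0.
Solve the quadratic x^2 - 12x + 36 = 0: discriminant = (-12)^2 - 4(1)(36) = 144 - 144 = 0.
Discriminant = 0, so a double root: x = 12/2 = 6.
Collecting all roots found:

x = 2, x = 6 (multiplicity 2)


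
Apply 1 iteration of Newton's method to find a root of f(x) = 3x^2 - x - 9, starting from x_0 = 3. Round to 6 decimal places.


Newton's method: x_(n+1) = x_n - f(x_n)/f'(x_n)
f(x) = 3x^2 - x - 9
f'(x) = 6x - 1

Iteration 1:
  f(3.000000) = 15.000000
  f'(3.000000) = 17.000000
  x_1 = 3.000000 - (15.000000)/(17.000000) = 2.117647

x_1 = 2.117647


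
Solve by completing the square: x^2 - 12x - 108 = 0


Start: x^2 - 12x - 108 = 0
Move constant: x^2 - 12x = 108
Half of -12 is -6, squared is 36
Add 36 to both sides: x^2 - 12x + 36 = 144
(x - 6)^2 = 144
x - 6 = ±12
x = 6 + 12 = 18 or x = 6 - 12 = -6

x = -6, x = 18


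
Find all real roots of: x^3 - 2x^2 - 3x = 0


The constant term is 0, so x = 0 is a root. Factor out x:
  x(x^2 - 2x - 3) = 0
Solve the quadratic x^2 - 2x - 3 = 0: discriminant = (-2)^2 - 4(1)(-3) = 4 + 12 = 16.
sqrt(16) = 4, so x = (2 ± 4)/2: x = 3 or x = -1.

x = -1, x = 0, x = 3


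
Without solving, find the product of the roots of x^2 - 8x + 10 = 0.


By Vieta's formulas for ax^2 + bx + c = 0:
  Sum of roots = -b/a
  Product of roots = c/a

Here a = 1, b = -8, c = 10
Sum = -(-8)/1 = 8
Product = 10/1 = 10

Product = 10


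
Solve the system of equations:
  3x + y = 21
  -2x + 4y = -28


Using Cramer's rule:
Determinant D = (3)(4) - (-2)(1) = 12 + 2 = 14
Dx = (21)(4) - (-28)(1) = 84 + 28 = 112
Dy = (3)(-28) - (-2)(21) = -84 + 42 = -42
x = Dx/D = 112/14 = 8
y = Dy/D = -42/14 = -3

x = 8, y = -3


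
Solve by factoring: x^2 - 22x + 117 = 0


We need two numbers that multiply to 117 and add to -22.
Those numbers are -9 and -13 (since (-9) * (-13) = 117 and (-9) + (-13) = -22).
So x^2 - 22x + 117 = (x - 9)(x - 13) = 0
Setting each factor to zero: x = 9 or x = 13

x = 9, x = 13


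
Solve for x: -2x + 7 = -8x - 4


Starting with: -2x + 7 = -8x - 4
Move all x terms to left: (-2 + 8)x = -4 - 7
Simplify: 6x = -11
Divide both sides by 6: x = -11/6

x = -11/6


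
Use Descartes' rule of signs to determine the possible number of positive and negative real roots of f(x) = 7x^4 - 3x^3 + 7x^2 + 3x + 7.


Descartes' rule of signs:

For positive roots, count sign changes in f(x) = 7x^4 - 3x^3 + 7x^2 + 3x + 7:
Signs of coefficients: +, -, +, +, +
Number of sign changes: 2
Possible positive real roots: 2, 0

For negative roots, examine f(-x) = 7x^4 + 3x^3 + 7x^2 - 3x + 7:
Signs of coefficients: +, +, +, -, +
Number of sign changes: 2
Possible negative real roots: 2, 0

Positive roots: 2 or 0; Negative roots: 2 or 0


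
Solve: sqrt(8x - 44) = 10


Square both sides: 8x - 44 = 10^2 = 100
8x = 100 + 44 = 144
x = 18
Check: sqrt(8*18 - 44) = sqrt(100) = 10 ✓

x = 18


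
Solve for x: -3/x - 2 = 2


Subtract -2 from both sides: -3/x = 4
Multiply both sides by x: -3 = 4 * x
Divide by 4: x = -3/4

x = -3/4


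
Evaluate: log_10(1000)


We need the exponent such that 10^? = 1000
10^3 = 1000
Therefore log_10(1000) = 3

3


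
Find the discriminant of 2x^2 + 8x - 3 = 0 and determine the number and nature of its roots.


For ax^2 + bx + c = 0, discriminant D = b^2 - 4ac
Here a = 2, b = 8, c = -3
D = (8)^2 - 4(2)(-3) = 64 + 24 = 88

D = 88 > 0 but not a perfect square
The equation has 2 distinct real irrational roots.

Discriminant = 88, 2 distinct real irrational roots


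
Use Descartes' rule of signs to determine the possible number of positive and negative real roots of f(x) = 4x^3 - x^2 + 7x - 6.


Descartes' rule of signs:

For positive roots, count sign changes in f(x) = 4x^3 - x^2 + 7x - 6:
Signs of coefficients: +, -, +, -
Number of sign changes: 3
Possible positive real roots: 3, 1

For negative roots, examine f(-x) = -4x^3 - x^2 - 7x - 6:
Signs of coefficients: -, -, -, -
Number of sign changes: 0
Possible negative real roots: 0

Positive roots: 3 or 1; Negative roots: 0


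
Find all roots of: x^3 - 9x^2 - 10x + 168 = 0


Let p(x) = x^3 - 9x^2 - 10x + 168. By the rational root theorem (leading coefficient 1), any rational root is an integer divisor of 168: try ±1, ±2, ... in turn.
Test x = 1: value = 150 ≠ 0.
Test x = -1: value = 168 ≠ 0.
Test x = 2: value = 120 ≠ 0.
Test x = -2: value = 144 ≠ 0.
Test x = 3: value = 84 ≠ 0.
Test x = -3: value = 90 ≠ 0.
Test x = 4: value = 48 ≠ 0.
Test x = -4: value = 0 ✓, so (x + 4) is a factor.
Synthetic division by (x + 4): bring down 1; 1(-4) - 9 = -13; (-13)(-4) - 10 = 42; 42(-4) + 168 = 0 → quotient x^2 - 13x + 42, remainder 0.
Solve the quadratic x^2 - 13x + 42 = 0: discriminant = (-13)^2 - 4(1)(42) = 169 - 168 = 1.
sqrt(1) = 1, so x = (13 ± 1)/2: x = 7 or x = 6.
Collecting all roots found:

x = -4, x = 6, x = 7


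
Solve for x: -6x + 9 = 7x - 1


Starting with: -6x + 9 = 7x - 1
Move all x terms to left: (-6 - 7)x = -1 - 9
Simplify: -13x = -10
Divide both sides by -13: x = 10/13

x = 10/13


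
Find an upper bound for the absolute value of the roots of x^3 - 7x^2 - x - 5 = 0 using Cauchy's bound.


Cauchy's bound: all roots r satisfy |r| <= 1 + max(|a_i/a_n|) for i = 0,...,n-1
where a_n is the leading coefficient.

Coefficients: [1, -7, -1, -5]
Leading coefficient a_n = 1
Ratios |a_i/a_n|: 7, 1, 5
Maximum ratio: 7
Cauchy's bound: |r| <= 1 + 7 = 8

Upper bound = 8


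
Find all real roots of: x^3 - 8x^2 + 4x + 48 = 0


Let p(x) = x^3 - 8x^2 + 4x + 48. By the rational root theorem (leading coefficient 1), any rational root is an integer divisor of 48: try ±1, ±2, ... in turn.
Test x = 1: value = 45 ≠ 0.
Test x = -1: value = 35 ≠ 0.
Test x = 2: value = 32 ≠ 0.
Test x = -2: value = 0 ✓, so (x + 2) is a factor.
Synthetic division by (x + 2): bring down 1; 1(-2) - 8 = -10; (-10)(-2) + 4 = 24; 24(-2) + 48 = 0 → quotient x^2 - 10x + 24, remainder 0.
Solve the quadratic x^2 - 10x + 24 = 0: discriminant = (-10)^2 - 4(1)(24) = 100 - 96 = 4.
sqrt(4) = 2, so x = (10 ± 2)/2: x = 6 or x = 4.

x = -2, x = 4, x = 6


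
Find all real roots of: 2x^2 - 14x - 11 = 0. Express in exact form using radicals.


Using the quadratic formula: x = (-b ± sqrt(b^2 - 4ac)) / (2a)
Here a = 2, b = -14, c = -11
Discriminant = b^2 - 4ac = (-14)^2 - 4(2)(-11) = 196 + 88 = 284
Since discriminant = 284 > 0, there are two real roots.
x = (14 ± 2*sqrt(71)) / 4
Simplifying: x = (7 ± sqrt(71)) / 2
Numerically: x ≈ 7.7131 or x ≈ -0.7131

x = (7 + sqrt(71)) / 2 or x = (7 - sqrt(71)) / 2


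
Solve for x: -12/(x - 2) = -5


Multiply both sides by (x - 2): -12 = -5(x - 2)
Distribute: -12 = -5x + 10
-5x = -12 - 10 = -22
x = 22/5

x = 22/5


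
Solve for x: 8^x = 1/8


Express both sides with the same base.
1/8 = 8^(-1)
Since the bases match: x = -1

x = -1


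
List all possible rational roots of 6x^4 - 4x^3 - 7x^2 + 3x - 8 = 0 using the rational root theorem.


Rational root theorem: possible roots are ±p/q where:
  p divides the constant term (-8): p ∈ {1, 2, 4, 8}
  q divides the leading coefficient (6): q ∈ {1, 2, 3, 6}

All possible rational roots: -8, -4, -8/3, -2, -4/3, -1, -2/3, -1/2, -1/3, -1/6, 1/6, 1/3, 1/2, 2/3, 1, 4/3, 2, 8/3, 4, 8

-8, -4, -8/3, -2, -4/3, -1, -2/3, -1/2, -1/3, -1/6, 1/6, 1/3, 1/2, 2/3, 1, 4/3, 2, 8/3, 4, 8


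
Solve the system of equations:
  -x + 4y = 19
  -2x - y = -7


Using Cramer's rule:
Determinant D = (-1)(-1) - (-2)(4) = 1 + 8 = 9
Dx = (19)(-1) - (-7)(4) = -19 + 28 = 9
Dy = (-1)(-7) - (-2)(19) = 7 + 38 = 45
x = Dx/D = 9/9 = 1
y = Dy/D = 45/9 = 5

x = 1, y = 5


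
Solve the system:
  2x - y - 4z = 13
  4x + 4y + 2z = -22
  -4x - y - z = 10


Using Cramer's rule. Expand each determinant along the first row.
D  = 2*[4*(-1) - 2*(-1)] - (-1)*[4*(-1) - 2*(-4)] + (-4)*[4*(-1) - 4*(-4)]
  = 2*(-2) - (-1)*(4) + (-4)*(12) = -48
Dx = 13*[4*(-1) - 2*(-1)] - (-1)*[(-22)*(-1) - 2*10] + (-4)*[(-22)*(-1) - 4*10]
  = 13*(-2) - (-1)*(2) + (-4)*(-18) = 48
Dy = 2*[(-22)*(-1) - 2*10] - 13*[4*(-1) - 2*(-4)] + (-4)*[4*10 - (-22)*(-4)]
  = 2*(2) - 13*(4) + (-4)*(-48) = 144
Dz = 2*[4*10 - (-22)*(-1)] - (-1)*[4*10 - (-22)*(-4)] + 13*[4*(-1) - 4*(-4)]
  = 2*(18) - (-1)*(-48) + 13*(12) = 144
x = Dx/D = 48/-48 = -1, y = Dy/D = 144/-48 = -3, z = Dz/D = 144/-48 = -3
Check eq1: (2)(-1) + (-1)(-3) + (-4)(-3) = 13 = 13 ✓
Check eq2: (4)(-1) + (4)(-3) + (2)(-3) = -22 = -22 ✓
Check eq3: (-4)(-1) + (-1)(-3) + (-1)(-3) = 10 = 10 ✓

x = -1, y = -3, z = -3


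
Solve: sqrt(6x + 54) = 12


Square both sides: 6x + 54 = 12^2 = 144
6x = 144 - 54 = 90
x = 15
Check: sqrt(6*15 + 54) = sqrt(144) = 12 ✓

x = 15


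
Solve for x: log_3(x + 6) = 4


Convert to exponential form: x + 6 = 3^4 = 81
x = 81 - 6 = 75
Check: log_3(75 + 6) = log_3(81) = log_3(81) = 4 ✓

x = 75


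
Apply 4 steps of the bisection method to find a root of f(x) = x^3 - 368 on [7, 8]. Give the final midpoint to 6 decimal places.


f(x) = x^3 - 368
f(7) = -25 < 0
f(8) = 144 > 0

Step 1: midpoint = (7.000000 + 8.000000)/2 = 7.500000
  f(7.500000) = 53.875000
  f(mid) > 0, so root is in [7.000000, 7.500000]

Step 2: midpoint = (7.000000 + 7.500000)/2 = 7.250000
  f(7.250000) = 13.078125
  f(mid) > 0, so root is in [7.000000, 7.250000]

Step 3: midpoint = (7.000000 + 7.250000)/2 = 7.125000
  f(7.125000) = -6.294922
  f(mid) < 0, so root is in [7.125000, 7.250000]

Step 4: midpoint = (7.125000 + 7.250000)/2 = 7.187500
  f(7.187500) = 3.307373
  f(mid) > 0, so root is in [7.125000, 7.187500]

midpoint = 7.187500


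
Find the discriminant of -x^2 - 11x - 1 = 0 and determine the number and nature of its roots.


For ax^2 + bx + c = 0, discriminant D = b^2 - 4ac
Here a = -1, b = -11, c = -1
D = (-11)^2 - 4(-1)(-1) = 121 - 4 = 117

D = 117 > 0 but not a perfect square
The equation has 2 distinct real irrational roots.

Discriminant = 117, 2 distinct real irrational roots


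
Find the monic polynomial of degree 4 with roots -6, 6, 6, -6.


A monic polynomial with roots -6, 6, 6, -6 is:
p(x) = (x + 6)(x - 6)(x - 6)(x + 6)
After multiplying by (x + 6): x + 6
After multiplying by (x - 6): x^2 - 36
After multiplying by (x - 6): x^3 - 6x^2 - 36x + 216
After multiplying by (x + 6): x^4 - 72x^2 + 1296

x^4 - 72x^2 + 1296


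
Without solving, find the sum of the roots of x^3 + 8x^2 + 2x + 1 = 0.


By Vieta's formulas for x^3 + bx^2 + cx + d = 0:
  r1 + r2 + r3 = -b/a = -8
  r1*r2 + r1*r3 + r2*r3 = c/a = 2
  r1*r2*r3 = -d/a = -1


Sum = -8


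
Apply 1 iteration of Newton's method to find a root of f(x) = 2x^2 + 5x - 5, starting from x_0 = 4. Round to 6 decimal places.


Newton's method: x_(n+1) = x_n - f(x_n)/f'(x_n)
f(x) = 2x^2 + 5x - 5
f'(x) = 4x + 5

Iteration 1:
  f(4.000000) = 47.000000
  f'(4.000000) = 21.000000
  x_1 = 4.000000 - (47.000000)/(21.000000) = 1.761905

x_1 = 1.761905


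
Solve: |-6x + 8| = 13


An absolute value equation |expr| = 13 gives two cases:
Case 1: -6x + 8 = 13
  -6x = 5, so x = -5/6
Case 2: -6x + 8 = -13
  -6x = -21, so x = 7/2

x = -5/6, x = 7/2


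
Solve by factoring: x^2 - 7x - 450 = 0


We need two numbers that multiply to -450 and add to -7.
Those numbers are -25 and 18 (since (-25) * 18 = -450 and (-25) + 18 = -7).
So x^2 - 7x - 450 = (x - 25)(x + 18) = 0
Setting each factor to zero: x = 25 or x = -18

x = -18, x = 25


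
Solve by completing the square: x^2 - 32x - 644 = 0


Start: x^2 - 32x - 644 = 0
Move constant: x^2 - 32x = 644
Half of -32 is -16, squared is 256
Add 256 to both sides: x^2 - 32x + 256 = 900
(x - 16)^2 = 900
x - 16 = ±30
x = 16 + 30 = 46 or x = 16 - 30 = -14

x = -14, x = 46


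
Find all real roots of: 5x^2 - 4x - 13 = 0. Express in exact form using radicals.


Using the quadratic formula: x = (-b ± sqrt(b^2 - 4ac)) / (2a)
Here a = 5, b = -4, c = -13
Discriminant = b^2 - 4ac = (-4)^2 - 4(5)(-13) = 16 + 260 = 276
Since discriminant = 276 > 0, there are two real roots.
x = (4 ± 2*sqrt(69)) / 10
Simplifying: x = (2 ± sqrt(69)) / 5
Numerically: x ≈ 2.0613 or x ≈ -1.2613

x = (2 + sqrt(69)) / 5 or x = (2 - sqrt(69)) / 5


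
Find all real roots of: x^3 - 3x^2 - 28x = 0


The constant term is 0, so x = 0 is a root. Factor out x:
  x(x^2 - 3x - 28) = 0
Solve the quadratic x^2 - 3x - 28 = 0: discriminant = (-3)^2 - 4(1)(-28) = 9 + 112 = 121.
sqrt(121) = 11, so x = (3 ± 11)/2: x = 7 or x = -4.

x = -4, x = 0, x = 7


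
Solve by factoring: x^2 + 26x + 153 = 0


We need two numbers that multiply to 153 and add to 26.
Those numbers are 17 and 9 (since 17 * 9 = 153 and 17 + 9 = 26).
So x^2 + 26x + 153 = (x + 17)(x + 9) = 0
Setting each factor to zero: x = -17 or x = -9

x = -17, x = -9


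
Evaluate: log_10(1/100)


We need the exponent such that 10^? = 1/100
10^(-2) = 1/10^2 = 1/100
Therefore log_10(1/100) = -2

-2


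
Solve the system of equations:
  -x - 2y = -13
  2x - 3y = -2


Using Cramer's rule:
Determinant D = (-1)(-3) - (2)(-2) = 3 + 4 = 7
Dx = (-13)(-3) - (-2)(-2) = 39 - 4 = 35
Dy = (-1)(-2) - (2)(-13) = 2 + 26 = 28
x = Dx/D = 35/7 = 5
y = Dy/D = 28/7 = 4

x = 5, y = 4


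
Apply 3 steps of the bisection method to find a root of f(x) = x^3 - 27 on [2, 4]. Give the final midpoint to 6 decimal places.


f(x) = x^3 - 27
f(2) = -19 < 0
f(4) = 37 > 0

Step 1: midpoint = (2.000000 + 4.000000)/2 = 3.000000
  f(3.000000) = 0.000000
  f(mid) = 0, exact root found!

midpoint = 3.000000


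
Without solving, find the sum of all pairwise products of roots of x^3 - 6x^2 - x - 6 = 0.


By Vieta's formulas for x^3 + bx^2 + cx + d = 0:
  r1 + r2 + r3 = -b/a = 6
  r1*r2 + r1*r3 + r2*r3 = c/a = -1
  r1*r2*r3 = -d/a = 6


Sum of pairwise products = -1


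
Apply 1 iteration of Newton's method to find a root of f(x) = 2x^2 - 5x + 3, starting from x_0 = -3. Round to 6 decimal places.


Newton's method: x_(n+1) = x_n - f(x_n)/f'(x_n)
f(x) = 2x^2 - 5x + 3
f'(x) = 4x - 5

Iteration 1:
  f(-3.000000) = 36.000000
  f'(-3.000000) = -17.000000
  x_1 = -3.000000 - (36.000000)/(-17.000000) = -0.882353

x_1 = -0.882353


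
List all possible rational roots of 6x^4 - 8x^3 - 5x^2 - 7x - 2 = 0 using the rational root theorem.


Rational root theorem: possible roots are ±p/q where:
  p divides the constant term (-2): p ∈ {1, 2}
  q divides the leading coefficient (6): q ∈ {1, 2, 3, 6}

All possible rational roots: -2, -1, -2/3, -1/2, -1/3, -1/6, 1/6, 1/3, 1/2, 2/3, 1, 2

-2, -1, -2/3, -1/2, -1/3, -1/6, 1/6, 1/3, 1/2, 2/3, 1, 2


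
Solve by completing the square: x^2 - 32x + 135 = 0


Start: x^2 - 32x + 135 = 0
Move constant: x^2 - 32x = -135
Half of -32 is -16, squared is 256
Add 256 to both sides: x^2 - 32x + 256 = 121
(x - 16)^2 = 121
x - 16 = ±11
x = 16 + 11 = 27 or x = 16 - 11 = 5

x = 5, x = 27


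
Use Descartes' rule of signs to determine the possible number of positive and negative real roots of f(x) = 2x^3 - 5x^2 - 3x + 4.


Descartes' rule of signs:

For positive roots, count sign changes in f(x) = 2x^3 - 5x^2 - 3x + 4:
Signs of coefficients: +, -, -, +
Number of sign changes: 2
Possible positive real roots: 2, 0

For negative roots, examine f(-x) = -2x^3 - 5x^2 + 3x + 4:
Signs of coefficients: -, -, +, +
Number of sign changes: 1
Possible negative real roots: 1

Positive roots: 2 or 0; Negative roots: 1


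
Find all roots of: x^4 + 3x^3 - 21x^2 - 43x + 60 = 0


Let p(x) = x^4 + 3x^3 - 21x^2 - 43x + 60. By the rational root theorem (leading coefficient 1), any rational root is an integer divisor of 60: try ±1, ±2, ... in turn.
Test x = 1: value = 0 ✓, so (x - 1) is a factor.
Synthetic division by (x - 1): bring down 1; 1(1) + 3 = 4; 4(1) - 21 = -17; (-17)(1) - 43 = -60; (-60)(1) + 60 = 0 → quotient x^3 + 4x^2 - 17x - 60, remainder 0.
Continue with the quotient x^3 + 4x^2 - 17x - 60 (candidates must divide 60; re-test x = 1 first in case it repeats).
Test x = 1: value = -72 ≠ 0.
Test x = -1: value = -40 ≠ 0.
Test x = 2: value = -70 ≠ 0.
Test x = -2: value = -18 ≠ 0.
Test x = 3: value = -48 ≠ 0.
Test x = -3: value = 0 ✓, so (x + 3) is a factor.
Synthetic division by (x + 3): bring down 1; 1(-3) + 4 = 1; 1(-3) - 17 = -20; (-20)(-3) - 60 = 0 → quotient x^2 + x - 20, remainder 0.
Solve the quadratic x^2 + x - 20 = 0: discriminant = 1^2 - 4(1)(-20) = 1 + 80 = 81.
sqrt(81) = 9, so x = (-1 ± 9)/2: x = 4 or x = -5.
Collecting all roots found:

x = -5, x = -3, x = 1, x = 4


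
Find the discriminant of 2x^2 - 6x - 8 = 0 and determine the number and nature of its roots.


For ax^2 + bx + c = 0, discriminant D = b^2 - 4ac
Here a = 2, b = -6, c = -8
D = (-6)^2 - 4(2)(-8) = 36 + 64 = 100

D = 100 > 0 and is a perfect square (sqrt = 10)
The equation has 2 distinct real rational roots.

Discriminant = 100, 2 distinct real rational roots


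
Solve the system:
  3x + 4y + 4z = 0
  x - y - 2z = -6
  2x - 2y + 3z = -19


Using Cramer's rule. Expand each determinant along the first row.
D  = 3*[(-1)*3 - (-2)*(-2)] - 4*[1*3 - (-2)*2] + 4*[1*(-2) - (-1)*2]
  = 3*(-7) - 4*(7) + 4*(0) = -49
Dx = 0*[(-1)*3 - (-2)*(-2)] - 4*[(-6)*3 - (-2)*(-19)] + 4*[(-6)*(-2) - (-1)*(-19)]
  = 0*(-7) - 4*(-56) + 4*(-7) = 196
Dy = 3*[(-6)*3 - (-2)*(-19)] - 0*[1*3 - (-2)*2] + 4*[1*(-19) - (-6)*2]
  = 3*(-56) - 0*(7) + 4*(-7) = -196
Dz = 3*[(-1)*(-19) - (-6)*(-2)] - 4*[1*(-19) - (-6)*2] + 0*[1*(-2) - (-1)*2]
  = 3*(7) - 4*(-7) + 0*(0) = 49
x = Dx/D = 196/-49 = -4, y = Dy/D = -196/-49 = 4, z = Dz/D = 49/-49 = -1
Check eq1: (3)(-4) + (4)(4) + (4)(-1) = 0 = 0 ✓
Check eq2: (1)(-4) + (-1)(4) + (-2)(-1) = -6 = -6 ✓
Check eq3: (2)(-4) + (-2)(4) + (3)(-1) = -19 = -19 ✓

x = -4, y = 4, z = -1


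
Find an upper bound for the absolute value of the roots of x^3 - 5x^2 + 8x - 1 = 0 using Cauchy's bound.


Cauchy's bound: all roots r satisfy |r| <= 1 + max(|a_i/a_n|) for i = 0,...,n-1
where a_n is the leading coefficient.

Coefficients: [1, -5, 8, -1]
Leading coefficient a_n = 1
Ratios |a_i/a_n|: 5, 8, 1
Maximum ratio: 8
Cauchy's bound: |r| <= 1 + 8 = 9

Upper bound = 9


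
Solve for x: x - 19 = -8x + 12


Starting with: x - 19 = -8x + 12
Move all x terms to left: (1 + 8)x = 12 + 19
Simplify: 9x = 31
Divide both sides by 9: x = 31/9

x = 31/9


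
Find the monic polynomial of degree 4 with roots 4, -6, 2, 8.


A monic polynomial with roots 4, -6, 2, 8 is:
p(x) = (x - 4)(x + 6)(x - 2)(x - 8)
After multiplying by (x - 4): x - 4
After multiplying by (x + 6): x^2 + 2x - 24
After multiplying by (x - 2): x^3 - 28x + 48
After multiplying by (x - 8): x^4 - 8x^3 - 28x^2 + 272x - 384

x^4 - 8x^3 - 28x^2 + 272x - 384


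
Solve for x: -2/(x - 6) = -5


Multiply both sides by (x - 6): -2 = -5(x - 6)
Distribute: -2 = -5x + 30
-5x = -2 - 30 = -32
x = 32/5

x = 32/5


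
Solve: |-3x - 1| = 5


An absolute value equation |expr| = 5 gives two cases:
Case 1: -3x - 1 = 5
  -3x = 6, so x = -2
Case 2: -3x - 1 = -5
  -3x = -4, so x = 4/3

x = -2, x = 4/3


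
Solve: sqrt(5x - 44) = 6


Square both sides: 5x - 44 = 6^2 = 36
5x = 36 + 44 = 80
x = 16
Check: sqrt(5*16 - 44) = sqrt(36) = 6 ✓

x = 16


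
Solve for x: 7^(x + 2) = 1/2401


Express both sides with the same base.
1/2401 = 7^(-4)
Since the bases match, equate exponents: x + 2 = -4
So x = -4 - (2) = -6

x = -6


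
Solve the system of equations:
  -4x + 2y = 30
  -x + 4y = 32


Using Cramer's rule:
Determinant D = (-4)(4) - (-1)(2) = -16 + 2 = -14
Dx = (30)(4) - (32)(2) = 120 - 64 = 56
Dy = (-4)(32) - (-1)(30) = -128 + 30 = -98
x = Dx/D = 56/-14 = -4
y = Dy/D = -98/-14 = 7

x = -4, y = 7


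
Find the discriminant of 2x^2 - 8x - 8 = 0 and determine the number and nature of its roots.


For ax^2 + bx + c = 0, discriminant D = b^2 - 4ac
Here a = 2, b = -8, c = -8
D = (-8)^2 - 4(2)(-8) = 64 + 64 = 128

D = 128 > 0 but not a perfect square
The equation has 2 distinct real irrational roots.

Discriminant = 128, 2 distinct real irrational roots


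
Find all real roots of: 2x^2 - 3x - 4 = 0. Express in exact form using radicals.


Using the quadratic formula: x = (-b ± sqrt(b^2 - 4ac)) / (2a)
Here a = 2, b = -3, c = -4
Discriminant = b^2 - 4ac = (-3)^2 - 4(2)(-4) = 9 + 32 = 41
Since discriminant = 41 > 0, there are two real roots.
x = (3 ± sqrt(41)) / 4
Numerically: x ≈ 2.3508 or x ≈ -0.8508

x = (3 + sqrt(41)) / 4 or x = (3 - sqrt(41)) / 4


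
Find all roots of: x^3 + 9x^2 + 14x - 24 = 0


Let p(x) = x^3 + 9x^2 + 14x - 24. By the rational root theorem (leading coefficient 1), any rational root is an integer divisor of 24: try ±1, ±2, ... in turn.
Test x = 1: value = 0 ✓, so (x - 1) is a factor.
Synthetic division by (x - 1): bring down 1; 1(1) + 9 = 10; 10(1) + 14 = 24; 24(1) - 24 = 0 → quotient x^2 + 10x + 24, remainder 0.
Solve the quadratic x^2 + 10x + 24 = 0: discriminant = 10^2 - 4(1)(24) = 100 - 96 = 4.
sqrt(4) = 2, so x = (-10 ± 2)/2: x = -4 or x = -6.
Collecting all roots found:

x = -6, x = -4, x = 1


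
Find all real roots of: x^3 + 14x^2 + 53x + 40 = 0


Let p(x) = x^3 + 14x^2 + 53x + 40. By the rational root theorem (leading coefficient 1), any rational root is an integer divisor of 40: try ±1, ±2, ... in turn.
Test x = 1: value = 108 ≠ 0.
Test x = -1: value = 0 ✓, so (x + 1) is a factor.
Synthetic division by (x + 1): bring down 1; 1(-1) + 14 = 13; 13(-1) + 53 = 40; 40(-1) + 40 = 0 → quotient x^2 + 13x + 40, remainder 0.
Solve the quadratic x^2 + 13x + 40 = 0: discriminant = 13^2 - 4(1)(40) = 169 - 160 = 9.
sqrt(9) = 3, so x = (-13 ± 3)/2: x = -5 or x = -8.

x = -8, x = -5, x = -1


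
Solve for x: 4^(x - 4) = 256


Express both sides with the same base.
256 = 4^4
Since the bases match, equate exponents: x - 4 = 4
So x = 4 - (-4) = 8

x = 8


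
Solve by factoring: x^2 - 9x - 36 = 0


We need two numbers that multiply to -36 and add to -9.
Those numbers are -12 and 3 (since (-12) * 3 = -36 and (-12) + 3 = -9).
So x^2 - 9x - 36 = (x - 12)(x + 3) = 0
Setting each factor to zero: x = 12 or x = -3

x = -3, x = 12


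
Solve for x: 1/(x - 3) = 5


Multiply both sides by (x - 3): 1 = 5(x - 3)
Distribute: 1 = 5x - 15
5x = 1 + 15 = 16
x = 16/5

x = 16/5


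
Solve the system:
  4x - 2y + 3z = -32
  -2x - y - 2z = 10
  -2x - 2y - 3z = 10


Using Cramer's rule. Expand each determinant along the first row.
D  = 4*[(-1)*(-3) - (-2)*(-2)] - (-2)*[(-2)*(-3) - (-2)*(-2)] + 3*[(-2)*(-2) - (-1)*(-2)]
  = 4*(-1) - (-2)*(2) + 3*(2) = 6
Dx = (-32)*[(-1)*(-3) - (-2)*(-2)] - (-2)*[10*(-3) - (-2)*10] + 3*[10*(-2) - (-1)*10]
  = (-32)*(-1) - (-2)*(-10) + 3*(-10) = -18
Dy = 4*[10*(-3) - (-2)*10] - (-32)*[(-2)*(-3) - (-2)*(-2)] + 3*[(-2)*10 - 10*(-2)]
  = 4*(-10) - (-32)*(2) + 3*(0) = 24
Dz = 4*[(-1)*10 - 10*(-2)] - (-2)*[(-2)*10 - 10*(-2)] + (-32)*[(-2)*(-2) - (-1)*(-2)]
  = 4*(10) - (-2)*(0) + (-32)*(2) = -24
x = Dx/D = -18/6 = -3, y = Dy/D = 24/6 = 4, z = Dz/D = -24/6 = -4
Check eq1: (4)(-3) + (-2)(4) + (3)(-4) = -32 = -32 ✓
Check eq2: (-2)(-3) + (-1)(4) + (-2)(-4) = 10 = 10 ✓
Check eq3: (-2)(-3) + (-2)(4) + (-3)(-4) = 10 = 10 ✓

x = -3, y = 4, z = -4


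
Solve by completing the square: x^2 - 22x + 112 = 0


Start: x^2 - 22x + 112 = 0
Move constant: x^2 - 22x = -112
Half of -22 is -11, squared is 121
Add 121 to both sides: x^2 - 22x + 121 = 9
(x - 11)^2 = 9
x - 11 = ±3
x = 11 + 3 = 14 or x = 11 - 3 = 8

x = 8, x = 14


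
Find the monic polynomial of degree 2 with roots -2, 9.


A monic polynomial with roots -2, 9 is:
p(x) = (x + 2)(x - 9)
After multiplying by (x + 2): x + 2
After multiplying by (x - 9): x^2 - 7x - 18

x^2 - 7x - 18


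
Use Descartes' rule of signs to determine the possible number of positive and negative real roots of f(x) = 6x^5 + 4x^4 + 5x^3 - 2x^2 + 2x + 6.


Descartes' rule of signs:

For positive roots, count sign changes in f(x) = 6x^5 + 4x^4 + 5x^3 - 2x^2 + 2x + 6:
Signs of coefficients: +, +, +, -, +, +
Number of sign changes: 2
Possible positive real roots: 2, 0

For negative roots, examine f(-x) = -6x^5 + 4x^4 - 5x^3 - 2x^2 - 2x + 6:
Signs of coefficients: -, +, -, -, -, +
Number of sign changes: 3
Possible negative real roots: 3, 1

Positive roots: 2 or 0; Negative roots: 3 or 1


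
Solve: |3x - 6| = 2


An absolute value equation |expr| = 2 gives two cases:
Case 1: 3x - 6 = 2
  3x = 8, so x = 8/3
Case 2: 3x - 6 = -2
  3x = 4, so x = 4/3

x = 4/3, x = 8/3


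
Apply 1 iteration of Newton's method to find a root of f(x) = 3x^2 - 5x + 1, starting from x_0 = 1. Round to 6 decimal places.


Newton's method: x_(n+1) = x_n - f(x_n)/f'(x_n)
f(x) = 3x^2 - 5x + 1
f'(x) = 6x - 5

Iteration 1:
  f(1.000000) = -1.000000
  f'(1.000000) = 1.000000
  x_1 = 1.000000 - (-1.000000)/(1.000000) = 2.000000

x_1 = 2.000000


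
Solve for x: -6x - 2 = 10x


Starting with: -6x - 2 = 10x
Move all x terms to left: (-6 - 10)x = 0 + 2
Simplify: -16x = 2
Divide both sides by -16: x = -1/8

x = -1/8


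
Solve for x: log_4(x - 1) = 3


Convert to exponential form: x - 1 = 4^3 = 64
x = 64 + 1 = 65
Check: log_4(65 - 1) = log_4(64) = log_4(64) = 3 ✓

x = 65


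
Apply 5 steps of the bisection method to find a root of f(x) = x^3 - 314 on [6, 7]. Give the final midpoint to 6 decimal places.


f(x) = x^3 - 314
f(6) = -98 < 0
f(7) = 29 > 0

Step 1: midpoint = (6.000000 + 7.000000)/2 = 6.500000
  f(6.500000) = -39.375000
  f(mid) < 0, so root is in [6.500000, 7.000000]

Step 2: midpoint = (6.500000 + 7.000000)/2 = 6.750000
  f(6.750000) = -6.453125
  f(mid) < 0, so root is in [6.750000, 7.000000]

Step 3: midpoint = (6.750000 + 7.000000)/2 = 6.875000
  f(6.875000) = 10.951172
  f(mid) > 0, so root is in [6.750000, 6.875000]

Step 4: midpoint = (6.750000 + 6.875000)/2 = 6.812500
  f(6.812500) = 2.169189
  f(mid) > 0, so root is in [6.750000, 6.812500]

Step 5: midpoint = (6.750000 + 6.812500)/2 = 6.781250
  f(6.781250) = -2.161835
  f(mid) < 0, so root is in [6.781250, 6.812500]

midpoint = 6.781250


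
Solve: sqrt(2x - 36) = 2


Square both sides: 2x - 36 = 2^2 = 4
2x = 4 + 36 = 40
x = 20
Check: sqrt(2*20 - 36) = sqrt(4) = 2 ✓

x = 20


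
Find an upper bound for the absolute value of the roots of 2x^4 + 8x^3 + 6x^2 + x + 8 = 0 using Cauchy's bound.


Cauchy's bound: all roots r satisfy |r| <= 1 + max(|a_i/a_n|) for i = 0,...,n-1
where a_n is the leading coefficient.

Coefficients: [2, 8, 6, 1, 8]
Leading coefficient a_n = 2
Ratios |a_i/a_n|: 4, 3, 1/2, 4
Maximum ratio: 4
Cauchy's bound: |r| <= 1 + 4 = 5

Upper bound = 5


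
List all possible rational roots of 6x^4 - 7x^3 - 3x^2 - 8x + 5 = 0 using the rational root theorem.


Rational root theorem: possible roots are ±p/q where:
  p divides the constant term (5): p ∈ {1, 5}
  q divides the leading coefficient (6): q ∈ {1, 2, 3, 6}

All possible rational roots: -5, -5/2, -5/3, -1, -5/6, -1/2, -1/3, -1/6, 1/6, 1/3, 1/2, 5/6, 1, 5/3, 5/2, 5

-5, -5/2, -5/3, -1, -5/6, -1/2, -1/3, -1/6, 1/6, 1/3, 1/2, 5/6, 1, 5/3, 5/2, 5


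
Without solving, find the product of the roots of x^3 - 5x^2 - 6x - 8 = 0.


By Vieta's formulas for x^3 + bx^2 + cx + d = 0:
  r1 + r2 + r3 = -b/a = 5
  r1*r2 + r1*r3 + r2*r3 = c/a = -6
  r1*r2*r3 = -d/a = 8


Product = 8


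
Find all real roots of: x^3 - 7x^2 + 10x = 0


The constant term is 0, so x = 0 is a root. Factor out x:
  x(x^2 - 7x + 10) = 0
Solve the quadratic x^2 - 7x + 10 = 0: discriminant = (-7)^2 - 4(1)(10) = 49 - 40 = 9.
sqrt(9) = 3, so x = (7 ± 3)/2: x = 5 or x = 2.

x = 0, x = 2, x = 5


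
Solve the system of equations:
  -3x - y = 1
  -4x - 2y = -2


Using Cramer's rule:
Determinant D = (-3)(-2) - (-4)(-1) = 6 - 4 = 2
Dx = (1)(-2) - (-2)(-1) = -2 - 2 = -4
Dy = (-3)(-2) - (-4)(1) = 6 + 4 = 10
x = Dx/D = -4/2 = -2
y = Dy/D = 10/2 = 5

x = -2, y = 5


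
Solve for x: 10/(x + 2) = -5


Multiply both sides by (x + 2): 10 = -5(x + 2)
Distribute: 10 = -5x - 10
-5x = 10 + 10 = 20
x = -4

x = -4


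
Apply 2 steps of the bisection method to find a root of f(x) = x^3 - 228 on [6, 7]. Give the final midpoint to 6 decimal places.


f(x) = x^3 - 228
f(6) = -12 < 0
f(7) = 115 > 0

Step 1: midpoint = (6.000000 + 7.000000)/2 = 6.500000
  f(6.500000) = 46.625000
  f(mid) > 0, so root is in [6.000000, 6.500000]

Step 2: midpoint = (6.000000 + 6.500000)/2 = 6.250000
  f(6.250000) = 16.140625
  f(mid) > 0, so root is in [6.000000, 6.250000]

midpoint = 6.250000


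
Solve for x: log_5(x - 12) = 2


Convert to exponential form: x - 12 = 5^2 = 25
x = 25 + 12 = 37
Check: log_5(37 - 12) = log_5(25) = log_5(25) = 2 ✓

x = 37


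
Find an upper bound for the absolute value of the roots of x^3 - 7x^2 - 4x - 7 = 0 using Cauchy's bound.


Cauchy's bound: all roots r satisfy |r| <= 1 + max(|a_i/a_n|) for i = 0,...,n-1
where a_n is the leading coefficient.

Coefficients: [1, -7, -4, -7]
Leading coefficient a_n = 1
Ratios |a_i/a_n|: 7, 4, 7
Maximum ratio: 7
Cauchy's bound: |r| <= 1 + 7 = 8

Upper bound = 8


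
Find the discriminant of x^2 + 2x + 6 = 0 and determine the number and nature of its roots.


For ax^2 + bx + c = 0, discriminant D = b^2 - 4ac
Here a = 1, b = 2, c = 6
D = (2)^2 - 4(1)(6) = 4 - 24 = -20

D = -20 < 0
The equation has no real roots (2 complex conjugate roots).

Discriminant = -20, no real roots (2 complex conjugate roots)


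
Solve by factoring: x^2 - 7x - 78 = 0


We need two numbers that multiply to -78 and add to -7.
Those numbers are -13 and 6 (since (-13) * 6 = -78 and (-13) + 6 = -7).
So x^2 - 7x - 78 = (x - 13)(x + 6) = 0
Setting each factor to zero: x = 13 or x = -6

x = -6, x = 13


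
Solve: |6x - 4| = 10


An absolute value equation |expr| = 10 gives two cases:
Case 1: 6x - 4 = 10
  6x = 14, so x = 7/3
Case 2: 6x - 4 = -10
  6x = -6, so x = -1

x = -1, x = 7/3


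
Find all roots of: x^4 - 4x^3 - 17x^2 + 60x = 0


The constant term is 0, so x = 0 is a root. Factor out x:
  x^3 - 4x^2 - 17x + 60 = 0
Let p(x) = x^3 - 4x^2 - 17x + 60. By the rational root theorem (leading coefficient 1), any rational root is an integer divisor of 60: try ±1, ±2, ... in turn.
Test x = 1: value = 40 ≠ 0.
Test x = -1: value = 72 ≠ 0.
Test x = 2: value = 18 ≠ 0.
Test x = -2: value = 70 ≠ 0.
Test x = 3: value = 0 ✓, so (x - 3) is a factor.
Synthetic division by (x - 3): bring down 1; 1(3) - 4 = -1; (-1)(3) - 17 = -20; (-20)(3) + 60 = 0 → quotient x^2 - x - 20, remainder 0.
Solve the quadratic x^2 - x - 20 = 0: discriminant = (-1)^2 - 4(1)(-20) = 1 + 80 = 81.
sqrt(81) = 9, so x = (1 ± 9)/2: x = 5 or x = -4.
Collecting all roots found:

x = -4, x = 0, x = 3, x = 5


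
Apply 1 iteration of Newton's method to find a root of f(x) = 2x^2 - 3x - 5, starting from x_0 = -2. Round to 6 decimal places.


Newton's method: x_(n+1) = x_n - f(x_n)/f'(x_n)
f(x) = 2x^2 - 3x - 5
f'(x) = 4x - 3

Iteration 1:
  f(-2.000000) = 9.000000
  f'(-2.000000) = -11.000000
  x_1 = -2.000000 - (9.000000)/(-11.000000) = -1.181818

x_1 = -1.181818


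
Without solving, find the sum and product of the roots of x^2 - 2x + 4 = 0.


By Vieta's formulas for ax^2 + bx + c = 0:
  Sum of roots = -b/a
  Product of roots = c/a

Here a = 1, b = -2, c = 4
Sum = -(-2)/1 = 2
Product = 4/1 = 4

Sum = 2, Product = 4


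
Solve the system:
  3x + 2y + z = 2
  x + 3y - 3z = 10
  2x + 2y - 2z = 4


Using Cramer's rule. Expand each determinant along the first row.
D  = 3*[3*(-2) - (-3)*2] - 2*[1*(-2) - (-3)*2] + 1*[1*2 - 3*2]
  = 3*(0) - 2*(4) + 1*(-4) = -12
Dx = 2*[3*(-2) - (-3)*2] - 2*[10*(-2) - (-3)*4] + 1*[10*2 - 3*4]
  = 2*(0) - 2*(-8) + 1*(8) = 24
Dy = 3*[10*(-2) - (-3)*4] - 2*[1*(-2) - (-3)*2] + 1*[1*4 - 10*2]
  = 3*(-8) - 2*(4) + 1*(-16) = -48
Dz = 3*[3*4 - 10*2] - 2*[1*4 - 10*2] + 2*[1*2 - 3*2]
  = 3*(-8) - 2*(-16) + 2*(-4) = 0
x = Dx/D = 24/-12 = -2, y = Dy/D = -48/-12 = 4, z = Dz/D = 0/-12 = 0
Check eq1: (3)(-2) + (2)(4) + (1)(0) = 2 = 2 ✓
Check eq2: (1)(-2) + (3)(4) + (-3)(0) = 10 = 10 ✓
Check eq3: (2)(-2) + (2)(4) + (-2)(0) = 4 = 4 ✓

x = -2, y = 4, z = 0


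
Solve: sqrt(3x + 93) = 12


Square both sides: 3x + 93 = 12^2 = 144
3x = 144 - 93 = 51
x = 17
Check: sqrt(3*17 + 93) = sqrt(144) = 12 ✓

x = 17


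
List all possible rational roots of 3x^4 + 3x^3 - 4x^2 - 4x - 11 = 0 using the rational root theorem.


Rational root theorem: possible roots are ±p/q where:
  p divides the constant term (-11): p ∈ {1, 11}
  q divides the leading coefficient (3): q ∈ {1, 3}

All possible rational roots: -11, -11/3, -1, -1/3, 1/3, 1, 11/3, 11

-11, -11/3, -1, -1/3, 1/3, 1, 11/3, 11


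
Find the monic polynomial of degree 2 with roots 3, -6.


A monic polynomial with roots 3, -6 is:
p(x) = (x - 3)(x + 6)
After multiplying by (x - 3): x - 3
After multiplying by (x + 6): x^2 + 3x - 18

x^2 + 3x - 18


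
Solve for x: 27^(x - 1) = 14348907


Express both sides with the same base.
14348907 = 27^5
Since the bases match, equate exponents: x - 1 = 5
So x = 5 - (-1) = 6

x = 6


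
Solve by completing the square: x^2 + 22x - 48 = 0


Start: x^2 + 22x - 48 = 0
Move constant: x^2 + 22x = 48
Half of 22 is 11, squared is 121
Add 121 to both sides: x^2 + 22x + 121 = 169
(x + 11)^2 = 169
x + 11 = ±13
x = -11 + 13 = 2 or x = -11 - 13 = -24

x = -24, x = 2


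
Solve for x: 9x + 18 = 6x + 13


Starting with: 9x + 18 = 6x + 13
Move all x terms to left: (9 - 6)x = 13 - 18
Simplify: 3x = -5
Divide both sides by 3: x = -5/3

x = -5/3


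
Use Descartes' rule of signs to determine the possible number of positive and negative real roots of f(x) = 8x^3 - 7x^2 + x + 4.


Descartes' rule of signs:

For positive roots, count sign changes in f(x) = 8x^3 - 7x^2 + x + 4:
Signs of coefficients: +, -, +, +
Number of sign changes: 2
Possible positive real roots: 2, 0

For negative roots, examine f(-x) = -8x^3 - 7x^2 - x + 4:
Signs of coefficients: -, -, -, +
Number of sign changes: 1
Possible negative real roots: 1

Positive roots: 2 or 0; Negative roots: 1


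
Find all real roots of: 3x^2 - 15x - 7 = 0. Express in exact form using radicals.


Using the quadratic formula: x = (-b ± sqrt(b^2 - 4ac)) / (2a)
Here a = 3, b = -15, c = -7
Discriminant = b^2 - 4ac = (-15)^2 - 4(3)(-7) = 225 + 84 = 309
Since discriminant = 309 > 0, there are two real roots.
x = (15 ± sqrt(309)) / 6
Numerically: x ≈ 5.4297 or x ≈ -0.4297

x = (15 + sqrt(309)) / 6 or x = (15 - sqrt(309)) / 6


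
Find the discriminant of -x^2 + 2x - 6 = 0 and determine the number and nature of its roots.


For ax^2 + bx + c = 0, discriminant D = b^2 - 4ac
Here a = -1, b = 2, c = -6
D = (2)^2 - 4(-1)(-6) = 4 - 24 = -20

D = -20 < 0
The equation has no real roots (2 complex conjugate roots).

Discriminant = -20, no real roots (2 complex conjugate roots)


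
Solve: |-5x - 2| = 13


An absolute value equation |expr| = 13 gives two cases:
Case 1: -5x - 2 = 13
  -5x = 15, so x = -3
Case 2: -5x - 2 = -13
  -5x = -11, so x = 11/5

x = -3, x = 11/5


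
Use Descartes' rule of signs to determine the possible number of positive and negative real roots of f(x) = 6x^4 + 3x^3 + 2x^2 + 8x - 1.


Descartes' rule of signs:

For positive roots, count sign changes in f(x) = 6x^4 + 3x^3 + 2x^2 + 8x - 1:
Signs of coefficients: +, +, +, +, -
Number of sign changes: 1
Possible positive real roots: 1

For negative roots, examine f(-x) = 6x^4 - 3x^3 + 2x^2 - 8x - 1:
Signs of coefficients: +, -, +, -, -
Number of sign changes: 3
Possible negative real roots: 3, 1

Positive roots: 1; Negative roots: 3 or 1


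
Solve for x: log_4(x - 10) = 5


Convert to exponential form: x - 10 = 4^5 = 1024
x = 1024 + 10 = 1034
Check: log_4(1034 - 10) = log_4(1024) = log_4(1024) = 5 ✓

x = 1034


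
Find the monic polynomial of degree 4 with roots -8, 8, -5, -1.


A monic polynomial with roots -8, 8, -5, -1 is:
p(x) = (x + 8)(x - 8)(x + 5)(x + 1)
After multiplying by (x + 8): x + 8
After multiplying by (x - 8): x^2 - 64
After multiplying by (x + 5): x^3 + 5x^2 - 64x - 320
After multiplying by (x + 1): x^4 + 6x^3 - 59x^2 - 384x - 320

x^4 + 6x^3 - 59x^2 - 384x - 320
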